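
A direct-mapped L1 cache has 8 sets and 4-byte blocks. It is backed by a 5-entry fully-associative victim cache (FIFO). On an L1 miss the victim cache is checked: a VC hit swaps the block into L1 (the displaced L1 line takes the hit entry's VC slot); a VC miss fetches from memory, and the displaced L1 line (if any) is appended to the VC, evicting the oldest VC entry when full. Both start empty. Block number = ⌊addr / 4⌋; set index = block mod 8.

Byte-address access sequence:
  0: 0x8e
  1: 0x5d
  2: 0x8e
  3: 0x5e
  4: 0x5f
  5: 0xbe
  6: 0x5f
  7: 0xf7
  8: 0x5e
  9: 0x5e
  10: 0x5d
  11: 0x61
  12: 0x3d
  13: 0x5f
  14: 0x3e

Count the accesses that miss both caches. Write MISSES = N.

MISSES = 6

0: 0x8e (blk 35, set 3) → MISS  vc=[]
1: 0x5d (blk 23, set 7) → MISS  vc=[]
2: 0x8e (blk 35, set 3) → L1-HIT  vc=[]
3: 0x5e (blk 23, set 7) → L1-HIT  vc=[]
4: 0x5f (blk 23, set 7) → L1-HIT  vc=[]
5: 0xbe (blk 47, set 7) → MISS  vc=[23]
6: 0x5f (blk 23, set 7) → VC-HIT  vc=[47]
7: 0xf7 (blk 61, set 5) → MISS  vc=[47]
8: 0x5e (blk 23, set 7) → L1-HIT  vc=[47]
9: 0x5e (blk 23, set 7) → L1-HIT  vc=[47]
10: 0x5d (blk 23, set 7) → L1-HIT  vc=[47]
11: 0x61 (blk 24, set 0) → MISS  vc=[47]
12: 0x3d (blk 15, set 7) → MISS  vc=[47, 23]
13: 0x5f (blk 23, set 7) → VC-HIT  vc=[47, 15]
14: 0x3e (blk 15, set 7) → VC-HIT  vc=[47, 23]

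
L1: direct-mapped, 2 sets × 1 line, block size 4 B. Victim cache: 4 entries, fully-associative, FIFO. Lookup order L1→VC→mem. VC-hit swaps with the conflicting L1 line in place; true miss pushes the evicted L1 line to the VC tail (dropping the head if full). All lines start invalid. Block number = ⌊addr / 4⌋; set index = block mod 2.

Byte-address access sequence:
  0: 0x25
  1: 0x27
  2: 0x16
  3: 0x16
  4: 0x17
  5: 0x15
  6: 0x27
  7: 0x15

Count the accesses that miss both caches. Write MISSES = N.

#0 0x25→b9/s1 MISS; vc=[]
#1 0x27→b9/s1 L1-HIT; vc=[]
#2 0x16→b5/s1 MISS; vc=[9]
#3 0x16→b5/s1 L1-HIT; vc=[9]
#4 0x17→b5/s1 L1-HIT; vc=[9]
#5 0x15→b5/s1 L1-HIT; vc=[9]
#6 0x27→b9/s1 VC-HIT; vc=[5]
#7 0x15→b5/s1 VC-HIT; vc=[9]

MISSES = 2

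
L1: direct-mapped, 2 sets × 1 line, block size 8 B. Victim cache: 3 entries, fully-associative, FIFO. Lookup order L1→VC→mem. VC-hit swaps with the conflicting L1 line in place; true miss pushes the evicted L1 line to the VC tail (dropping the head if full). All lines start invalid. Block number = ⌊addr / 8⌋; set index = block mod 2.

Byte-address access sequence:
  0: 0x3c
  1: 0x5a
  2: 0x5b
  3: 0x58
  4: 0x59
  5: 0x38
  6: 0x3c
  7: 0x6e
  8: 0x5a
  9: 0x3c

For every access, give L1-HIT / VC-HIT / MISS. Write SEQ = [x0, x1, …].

#0 0x3c→b7/s1 MISS; vc=[]
#1 0x5a→b11/s1 MISS; vc=[7]
#2 0x5b→b11/s1 L1-HIT; vc=[7]
#3 0x58→b11/s1 L1-HIT; vc=[7]
#4 0x59→b11/s1 L1-HIT; vc=[7]
#5 0x38→b7/s1 VC-HIT; vc=[11]
#6 0x3c→b7/s1 L1-HIT; vc=[11]
#7 0x6e→b13/s1 MISS; vc=[11,7]
#8 0x5a→b11/s1 VC-HIT; vc=[13,7]
#9 0x3c→b7/s1 VC-HIT; vc=[13,11]

SEQ = [MISS, MISS, L1-HIT, L1-HIT, L1-HIT, VC-HIT, L1-HIT, MISS, VC-HIT, VC-HIT]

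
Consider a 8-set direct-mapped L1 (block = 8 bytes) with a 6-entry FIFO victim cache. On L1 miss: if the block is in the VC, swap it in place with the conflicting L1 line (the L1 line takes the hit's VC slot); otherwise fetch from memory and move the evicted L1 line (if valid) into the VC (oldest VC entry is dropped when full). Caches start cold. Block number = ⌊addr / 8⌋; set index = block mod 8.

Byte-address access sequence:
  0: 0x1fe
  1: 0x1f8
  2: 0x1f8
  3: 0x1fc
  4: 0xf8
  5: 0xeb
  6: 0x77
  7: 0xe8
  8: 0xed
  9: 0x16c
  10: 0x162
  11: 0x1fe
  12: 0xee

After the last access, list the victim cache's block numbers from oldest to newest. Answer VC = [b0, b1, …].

VC = [31, 45]

#0 0x1fe→b63/s7 MISS; vc=[]
#1 0x1f8→b63/s7 L1-HIT; vc=[]
#2 0x1f8→b63/s7 L1-HIT; vc=[]
#3 0x1fc→b63/s7 L1-HIT; vc=[]
#4 0xf8→b31/s7 MISS; vc=[63]
#5 0xeb→b29/s5 MISS; vc=[63]
#6 0x77→b14/s6 MISS; vc=[63]
#7 0xe8→b29/s5 L1-HIT; vc=[63]
#8 0xed→b29/s5 L1-HIT; vc=[63]
#9 0x16c→b45/s5 MISS; vc=[63,29]
#10 0x162→b44/s4 MISS; vc=[63,29]
#11 0x1fe→b63/s7 VC-HIT; vc=[31,29]
#12 0xee→b29/s5 VC-HIT; vc=[31,45]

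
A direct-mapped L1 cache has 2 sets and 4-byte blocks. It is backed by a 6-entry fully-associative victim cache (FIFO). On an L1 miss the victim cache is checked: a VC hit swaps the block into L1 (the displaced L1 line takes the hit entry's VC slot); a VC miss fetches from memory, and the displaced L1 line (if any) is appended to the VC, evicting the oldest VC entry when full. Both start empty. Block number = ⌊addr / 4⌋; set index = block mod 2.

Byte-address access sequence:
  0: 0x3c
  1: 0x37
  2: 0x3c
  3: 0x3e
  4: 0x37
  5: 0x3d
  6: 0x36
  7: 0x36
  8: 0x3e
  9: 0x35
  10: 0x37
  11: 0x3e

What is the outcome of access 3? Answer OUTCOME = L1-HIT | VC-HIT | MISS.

#0 0x3c→b15/s1 MISS; vc=[]
#1 0x37→b13/s1 MISS; vc=[15]
#2 0x3c→b15/s1 VC-HIT; vc=[13]
#3 0x3e→b15/s1 L1-HIT; vc=[13]
#4 0x37→b13/s1 VC-HIT; vc=[15]
#5 0x3d→b15/s1 VC-HIT; vc=[13]
#6 0x36→b13/s1 VC-HIT; vc=[15]
#7 0x36→b13/s1 L1-HIT; vc=[15]
#8 0x3e→b15/s1 VC-HIT; vc=[13]
#9 0x35→b13/s1 VC-HIT; vc=[15]
#10 0x37→b13/s1 L1-HIT; vc=[15]
#11 0x3e→b15/s1 VC-HIT; vc=[13]

OUTCOME = L1-HIT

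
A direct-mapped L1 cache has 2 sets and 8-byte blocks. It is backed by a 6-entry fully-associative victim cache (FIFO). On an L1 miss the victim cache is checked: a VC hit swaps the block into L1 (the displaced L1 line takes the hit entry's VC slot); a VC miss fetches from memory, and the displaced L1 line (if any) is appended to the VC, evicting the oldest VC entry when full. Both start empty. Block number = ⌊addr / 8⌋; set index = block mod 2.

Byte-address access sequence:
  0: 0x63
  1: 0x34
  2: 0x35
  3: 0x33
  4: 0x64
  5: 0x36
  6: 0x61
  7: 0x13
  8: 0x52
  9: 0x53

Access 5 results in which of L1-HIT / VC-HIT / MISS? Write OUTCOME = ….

0: 0x63 (blk 12, set 0) → MISS  vc=[]
1: 0x34 (blk 6, set 0) → MISS  vc=[12]
2: 0x35 (blk 6, set 0) → L1-HIT  vc=[12]
3: 0x33 (blk 6, set 0) → L1-HIT  vc=[12]
4: 0x64 (blk 12, set 0) → VC-HIT  vc=[6]
5: 0x36 (blk 6, set 0) → VC-HIT  vc=[12]
6: 0x61 (blk 12, set 0) → VC-HIT  vc=[6]
7: 0x13 (blk 2, set 0) → MISS  vc=[6, 12]
8: 0x52 (blk 10, set 0) → MISS  vc=[6, 12, 2]
9: 0x53 (blk 10, set 0) → L1-HIT  vc=[6, 12, 2]

OUTCOME = VC-HIT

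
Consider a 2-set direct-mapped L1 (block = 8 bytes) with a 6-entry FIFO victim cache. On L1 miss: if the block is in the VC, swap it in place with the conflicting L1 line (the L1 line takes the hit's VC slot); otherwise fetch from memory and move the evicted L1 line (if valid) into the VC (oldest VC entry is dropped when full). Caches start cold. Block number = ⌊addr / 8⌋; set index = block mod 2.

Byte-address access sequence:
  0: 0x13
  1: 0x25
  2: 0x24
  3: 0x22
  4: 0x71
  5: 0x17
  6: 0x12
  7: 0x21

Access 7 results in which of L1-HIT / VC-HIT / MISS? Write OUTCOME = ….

OUTCOME = VC-HIT

0: 0x13 (blk 2, set 0) → MISS  vc=[]
1: 0x25 (blk 4, set 0) → MISS  vc=[2]
2: 0x24 (blk 4, set 0) → L1-HIT  vc=[2]
3: 0x22 (blk 4, set 0) → L1-HIT  vc=[2]
4: 0x71 (blk 14, set 0) → MISS  vc=[2, 4]
5: 0x17 (blk 2, set 0) → VC-HIT  vc=[14, 4]
6: 0x12 (blk 2, set 0) → L1-HIT  vc=[14, 4]
7: 0x21 (blk 4, set 0) → VC-HIT  vc=[14, 2]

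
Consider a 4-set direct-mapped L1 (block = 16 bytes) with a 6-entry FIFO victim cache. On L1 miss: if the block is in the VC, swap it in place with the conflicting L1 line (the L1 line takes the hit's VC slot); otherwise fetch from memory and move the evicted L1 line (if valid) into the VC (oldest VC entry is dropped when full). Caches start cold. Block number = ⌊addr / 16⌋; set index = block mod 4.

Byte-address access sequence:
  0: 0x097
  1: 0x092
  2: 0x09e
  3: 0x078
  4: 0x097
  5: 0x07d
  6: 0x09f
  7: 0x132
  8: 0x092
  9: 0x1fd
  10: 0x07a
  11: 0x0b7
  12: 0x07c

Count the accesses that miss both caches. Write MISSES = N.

0: 0x97 (blk 9, set 1) → MISS  vc=[]
1: 0x92 (blk 9, set 1) → L1-HIT  vc=[]
2: 0x9e (blk 9, set 1) → L1-HIT  vc=[]
3: 0x78 (blk 7, set 3) → MISS  vc=[]
4: 0x97 (blk 9, set 1) → L1-HIT  vc=[]
5: 0x7d (blk 7, set 3) → L1-HIT  vc=[]
6: 0x9f (blk 9, set 1) → L1-HIT  vc=[]
7: 0x132 (blk 19, set 3) → MISS  vc=[7]
8: 0x92 (blk 9, set 1) → L1-HIT  vc=[7]
9: 0x1fd (blk 31, set 3) → MISS  vc=[7, 19]
10: 0x7a (blk 7, set 3) → VC-HIT  vc=[31, 19]
11: 0xb7 (blk 11, set 3) → MISS  vc=[31, 19, 7]
12: 0x7c (blk 7, set 3) → VC-HIT  vc=[31, 19, 11]

MISSES = 5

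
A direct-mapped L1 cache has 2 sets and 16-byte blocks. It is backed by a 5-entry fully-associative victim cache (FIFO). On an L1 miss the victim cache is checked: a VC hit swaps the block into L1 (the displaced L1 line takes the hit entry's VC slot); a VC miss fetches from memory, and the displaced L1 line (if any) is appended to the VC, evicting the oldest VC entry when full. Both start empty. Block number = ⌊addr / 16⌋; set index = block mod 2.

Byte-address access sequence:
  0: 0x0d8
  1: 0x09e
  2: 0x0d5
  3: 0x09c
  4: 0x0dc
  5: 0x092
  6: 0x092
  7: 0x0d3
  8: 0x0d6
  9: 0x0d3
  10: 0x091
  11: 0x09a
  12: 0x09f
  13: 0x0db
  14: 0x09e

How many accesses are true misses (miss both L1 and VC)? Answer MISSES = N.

MISSES = 2

0: 0xd8 (blk 13, set 1) → MISS  vc=[]
1: 0x9e (blk 9, set 1) → MISS  vc=[13]
2: 0xd5 (blk 13, set 1) → VC-HIT  vc=[9]
3: 0x9c (blk 9, set 1) → VC-HIT  vc=[13]
4: 0xdc (blk 13, set 1) → VC-HIT  vc=[9]
5: 0x92 (blk 9, set 1) → VC-HIT  vc=[13]
6: 0x92 (blk 9, set 1) → L1-HIT  vc=[13]
7: 0xd3 (blk 13, set 1) → VC-HIT  vc=[9]
8: 0xd6 (blk 13, set 1) → L1-HIT  vc=[9]
9: 0xd3 (blk 13, set 1) → L1-HIT  vc=[9]
10: 0x91 (blk 9, set 1) → VC-HIT  vc=[13]
11: 0x9a (blk 9, set 1) → L1-HIT  vc=[13]
12: 0x9f (blk 9, set 1) → L1-HIT  vc=[13]
13: 0xdb (blk 13, set 1) → VC-HIT  vc=[9]
14: 0x9e (blk 9, set 1) → VC-HIT  vc=[13]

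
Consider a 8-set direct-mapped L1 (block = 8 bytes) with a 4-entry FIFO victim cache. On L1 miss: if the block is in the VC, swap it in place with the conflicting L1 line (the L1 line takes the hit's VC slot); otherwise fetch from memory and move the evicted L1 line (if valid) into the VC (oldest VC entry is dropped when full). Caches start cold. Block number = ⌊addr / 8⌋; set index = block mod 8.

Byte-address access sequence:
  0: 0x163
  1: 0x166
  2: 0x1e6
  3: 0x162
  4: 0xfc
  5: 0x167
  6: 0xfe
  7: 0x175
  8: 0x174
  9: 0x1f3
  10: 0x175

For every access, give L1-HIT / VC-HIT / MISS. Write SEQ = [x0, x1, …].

SEQ = [MISS, L1-HIT, MISS, VC-HIT, MISS, L1-HIT, L1-HIT, MISS, L1-HIT, MISS, VC-HIT]

0: 0x163 (blk 44, set 4) → MISS  vc=[]
1: 0x166 (blk 44, set 4) → L1-HIT  vc=[]
2: 0x1e6 (blk 60, set 4) → MISS  vc=[44]
3: 0x162 (blk 44, set 4) → VC-HIT  vc=[60]
4: 0xfc (blk 31, set 7) → MISS  vc=[60]
5: 0x167 (blk 44, set 4) → L1-HIT  vc=[60]
6: 0xfe (blk 31, set 7) → L1-HIT  vc=[60]
7: 0x175 (blk 46, set 6) → MISS  vc=[60]
8: 0x174 (blk 46, set 6) → L1-HIT  vc=[60]
9: 0x1f3 (blk 62, set 6) → MISS  vc=[60, 46]
10: 0x175 (blk 46, set 6) → VC-HIT  vc=[60, 62]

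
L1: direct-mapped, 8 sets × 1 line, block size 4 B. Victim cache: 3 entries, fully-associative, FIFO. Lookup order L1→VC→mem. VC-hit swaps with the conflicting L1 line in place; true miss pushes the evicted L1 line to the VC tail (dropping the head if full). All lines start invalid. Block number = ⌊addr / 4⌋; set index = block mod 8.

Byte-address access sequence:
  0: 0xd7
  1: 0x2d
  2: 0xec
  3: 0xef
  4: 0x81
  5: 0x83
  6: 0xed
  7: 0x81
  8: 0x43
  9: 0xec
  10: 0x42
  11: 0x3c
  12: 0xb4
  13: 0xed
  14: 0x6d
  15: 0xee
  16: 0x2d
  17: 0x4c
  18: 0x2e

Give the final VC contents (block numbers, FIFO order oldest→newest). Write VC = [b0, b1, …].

VC = [27, 59, 19]

  [0] addr=0xd7 blk=53 s=5: MISS | VC []
  [1] addr=0x2d blk=11 s=3: MISS | VC []
  [2] addr=0xec blk=59 s=3: MISS | VC [11]
  [3] addr=0xef blk=59 s=3: L1-HIT | VC [11]
  [4] addr=0x81 blk=32 s=0: MISS | VC [11]
  [5] addr=0x83 blk=32 s=0: L1-HIT | VC [11]
  [6] addr=0xed blk=59 s=3: L1-HIT | VC [11]
  [7] addr=0x81 blk=32 s=0: L1-HIT | VC [11]
  [8] addr=0x43 blk=16 s=0: MISS | VC [11, 32]
  [9] addr=0xec blk=59 s=3: L1-HIT | VC [11, 32]
  [10] addr=0x42 blk=16 s=0: L1-HIT | VC [11, 32]
  [11] addr=0x3c blk=15 s=7: MISS | VC [11, 32]
  [12] addr=0xb4 blk=45 s=5: MISS | VC [11, 32, 53]
  [13] addr=0xed blk=59 s=3: L1-HIT | VC [11, 32, 53]
  [14] addr=0x6d blk=27 s=3: MISS | VC [32, 53, 59]
  [15] addr=0xee blk=59 s=3: VC-HIT | VC [32, 53, 27]
  [16] addr=0x2d blk=11 s=3: MISS | VC [53, 27, 59]
  [17] addr=0x4c blk=19 s=3: MISS | VC [27, 59, 11]
  [18] addr=0x2e blk=11 s=3: VC-HIT | VC [27, 59, 19]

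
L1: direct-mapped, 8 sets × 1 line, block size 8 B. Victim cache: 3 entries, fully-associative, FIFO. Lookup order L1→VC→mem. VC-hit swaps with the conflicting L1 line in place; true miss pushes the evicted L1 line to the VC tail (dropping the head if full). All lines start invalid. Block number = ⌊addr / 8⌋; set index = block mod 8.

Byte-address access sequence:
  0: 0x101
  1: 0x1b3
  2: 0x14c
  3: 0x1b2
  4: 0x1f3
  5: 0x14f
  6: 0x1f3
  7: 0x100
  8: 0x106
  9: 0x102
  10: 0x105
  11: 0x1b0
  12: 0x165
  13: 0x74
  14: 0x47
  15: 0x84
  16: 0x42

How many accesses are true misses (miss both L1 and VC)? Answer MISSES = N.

  [0] addr=0x101 blk=32 s=0: MISS | VC []
  [1] addr=0x1b3 blk=54 s=6: MISS | VC []
  [2] addr=0x14c blk=41 s=1: MISS | VC []
  [3] addr=0x1b2 blk=54 s=6: L1-HIT | VC []
  [4] addr=0x1f3 blk=62 s=6: MISS | VC [54]
  [5] addr=0x14f blk=41 s=1: L1-HIT | VC [54]
  [6] addr=0x1f3 blk=62 s=6: L1-HIT | VC [54]
  [7] addr=0x100 blk=32 s=0: L1-HIT | VC [54]
  [8] addr=0x106 blk=32 s=0: L1-HIT | VC [54]
  [9] addr=0x102 blk=32 s=0: L1-HIT | VC [54]
  [10] addr=0x105 blk=32 s=0: L1-HIT | VC [54]
  [11] addr=0x1b0 blk=54 s=6: VC-HIT | VC [62]
  [12] addr=0x165 blk=44 s=4: MISS | VC [62]
  [13] addr=0x74 blk=14 s=6: MISS | VC [62, 54]
  [14] addr=0x47 blk=8 s=0: MISS | VC [62, 54, 32]
  [15] addr=0x84 blk=16 s=0: MISS | VC [54, 32, 8]
  [16] addr=0x42 blk=8 s=0: VC-HIT | VC [54, 32, 16]

MISSES = 8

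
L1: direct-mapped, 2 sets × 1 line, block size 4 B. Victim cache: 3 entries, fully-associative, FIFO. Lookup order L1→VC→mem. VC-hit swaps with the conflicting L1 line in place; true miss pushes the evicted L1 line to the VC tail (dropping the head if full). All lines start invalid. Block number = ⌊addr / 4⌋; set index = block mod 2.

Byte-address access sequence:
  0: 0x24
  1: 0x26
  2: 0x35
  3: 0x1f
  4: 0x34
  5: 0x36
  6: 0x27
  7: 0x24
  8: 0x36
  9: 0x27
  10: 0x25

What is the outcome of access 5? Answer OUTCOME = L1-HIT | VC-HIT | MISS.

OUTCOME = L1-HIT

  [0] addr=0x24 blk=9 s=1: MISS | VC []
  [1] addr=0x26 blk=9 s=1: L1-HIT | VC []
  [2] addr=0x35 blk=13 s=1: MISS | VC [9]
  [3] addr=0x1f blk=7 s=1: MISS | VC [9, 13]
  [4] addr=0x34 blk=13 s=1: VC-HIT | VC [9, 7]
  [5] addr=0x36 blk=13 s=1: L1-HIT | VC [9, 7]
  [6] addr=0x27 blk=9 s=1: VC-HIT | VC [13, 7]
  [7] addr=0x24 blk=9 s=1: L1-HIT | VC [13, 7]
  [8] addr=0x36 blk=13 s=1: VC-HIT | VC [9, 7]
  [9] addr=0x27 blk=9 s=1: VC-HIT | VC [13, 7]
  [10] addr=0x25 blk=9 s=1: L1-HIT | VC [13, 7]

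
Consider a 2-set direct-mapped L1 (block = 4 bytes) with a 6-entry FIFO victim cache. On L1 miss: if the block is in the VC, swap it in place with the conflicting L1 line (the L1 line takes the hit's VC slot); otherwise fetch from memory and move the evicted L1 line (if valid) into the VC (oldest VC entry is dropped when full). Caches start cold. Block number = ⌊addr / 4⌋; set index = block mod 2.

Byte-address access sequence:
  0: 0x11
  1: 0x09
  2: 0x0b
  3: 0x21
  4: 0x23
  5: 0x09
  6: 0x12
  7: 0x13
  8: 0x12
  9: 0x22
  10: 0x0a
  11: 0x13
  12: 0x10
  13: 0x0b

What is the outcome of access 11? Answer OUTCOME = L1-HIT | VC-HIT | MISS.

OUTCOME = VC-HIT

  [0] addr=0x11 blk=4 s=0: MISS | VC []
  [1] addr=0x9 blk=2 s=0: MISS | VC [4]
  [2] addr=0xb blk=2 s=0: L1-HIT | VC [4]
  [3] addr=0x21 blk=8 s=0: MISS | VC [4, 2]
  [4] addr=0x23 blk=8 s=0: L1-HIT | VC [4, 2]
  [5] addr=0x9 blk=2 s=0: VC-HIT | VC [4, 8]
  [6] addr=0x12 blk=4 s=0: VC-HIT | VC [2, 8]
  [7] addr=0x13 blk=4 s=0: L1-HIT | VC [2, 8]
  [8] addr=0x12 blk=4 s=0: L1-HIT | VC [2, 8]
  [9] addr=0x22 blk=8 s=0: VC-HIT | VC [2, 4]
  [10] addr=0xa blk=2 s=0: VC-HIT | VC [8, 4]
  [11] addr=0x13 blk=4 s=0: VC-HIT | VC [8, 2]
  [12] addr=0x10 blk=4 s=0: L1-HIT | VC [8, 2]
  [13] addr=0xb blk=2 s=0: VC-HIT | VC [8, 4]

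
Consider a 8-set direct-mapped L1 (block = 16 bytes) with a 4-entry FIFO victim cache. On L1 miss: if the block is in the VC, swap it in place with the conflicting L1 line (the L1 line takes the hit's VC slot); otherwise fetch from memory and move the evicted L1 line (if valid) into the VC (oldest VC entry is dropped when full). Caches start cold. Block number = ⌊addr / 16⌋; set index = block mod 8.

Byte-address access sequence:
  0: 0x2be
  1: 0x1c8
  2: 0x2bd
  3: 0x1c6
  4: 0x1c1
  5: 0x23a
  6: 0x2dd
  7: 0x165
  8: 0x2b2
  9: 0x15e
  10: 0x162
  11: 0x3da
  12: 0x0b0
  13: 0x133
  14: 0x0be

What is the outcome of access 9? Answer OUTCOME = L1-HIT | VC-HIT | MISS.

#0 0x2be→b43/s3 MISS; vc=[]
#1 0x1c8→b28/s4 MISS; vc=[]
#2 0x2bd→b43/s3 L1-HIT; vc=[]
#3 0x1c6→b28/s4 L1-HIT; vc=[]
#4 0x1c1→b28/s4 L1-HIT; vc=[]
#5 0x23a→b35/s3 MISS; vc=[43]
#6 0x2dd→b45/s5 MISS; vc=[43]
#7 0x165→b22/s6 MISS; vc=[43]
#8 0x2b2→b43/s3 VC-HIT; vc=[35]
#9 0x15e→b21/s5 MISS; vc=[35,45]
#10 0x162→b22/s6 L1-HIT; vc=[35,45]
#11 0x3da→b61/s5 MISS; vc=[35,45,21]
#12 0xb0→b11/s3 MISS; vc=[35,45,21,43]
#13 0x133→b19/s3 MISS; vc=[45,21,43,11]
#14 0xbe→b11/s3 VC-HIT; vc=[45,21,43,19]

OUTCOME = MISS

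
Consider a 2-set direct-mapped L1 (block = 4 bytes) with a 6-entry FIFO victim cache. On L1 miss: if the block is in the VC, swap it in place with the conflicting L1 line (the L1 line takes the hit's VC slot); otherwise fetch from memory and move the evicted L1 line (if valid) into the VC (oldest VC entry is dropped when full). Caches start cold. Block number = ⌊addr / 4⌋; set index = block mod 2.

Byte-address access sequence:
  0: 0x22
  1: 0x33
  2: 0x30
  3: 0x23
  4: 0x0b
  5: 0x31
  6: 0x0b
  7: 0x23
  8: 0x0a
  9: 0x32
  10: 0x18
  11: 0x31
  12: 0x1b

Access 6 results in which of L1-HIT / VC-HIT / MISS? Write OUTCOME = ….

OUTCOME = VC-HIT

0: 0x22 (blk 8, set 0) → MISS  vc=[]
1: 0x33 (blk 12, set 0) → MISS  vc=[8]
2: 0x30 (blk 12, set 0) → L1-HIT  vc=[8]
3: 0x23 (blk 8, set 0) → VC-HIT  vc=[12]
4: 0xb (blk 2, set 0) → MISS  vc=[12, 8]
5: 0x31 (blk 12, set 0) → VC-HIT  vc=[2, 8]
6: 0xb (blk 2, set 0) → VC-HIT  vc=[12, 8]
7: 0x23 (blk 8, set 0) → VC-HIT  vc=[12, 2]
8: 0xa (blk 2, set 0) → VC-HIT  vc=[12, 8]
9: 0x32 (blk 12, set 0) → VC-HIT  vc=[2, 8]
10: 0x18 (blk 6, set 0) → MISS  vc=[2, 8, 12]
11: 0x31 (blk 12, set 0) → VC-HIT  vc=[2, 8, 6]
12: 0x1b (blk 6, set 0) → VC-HIT  vc=[2, 8, 12]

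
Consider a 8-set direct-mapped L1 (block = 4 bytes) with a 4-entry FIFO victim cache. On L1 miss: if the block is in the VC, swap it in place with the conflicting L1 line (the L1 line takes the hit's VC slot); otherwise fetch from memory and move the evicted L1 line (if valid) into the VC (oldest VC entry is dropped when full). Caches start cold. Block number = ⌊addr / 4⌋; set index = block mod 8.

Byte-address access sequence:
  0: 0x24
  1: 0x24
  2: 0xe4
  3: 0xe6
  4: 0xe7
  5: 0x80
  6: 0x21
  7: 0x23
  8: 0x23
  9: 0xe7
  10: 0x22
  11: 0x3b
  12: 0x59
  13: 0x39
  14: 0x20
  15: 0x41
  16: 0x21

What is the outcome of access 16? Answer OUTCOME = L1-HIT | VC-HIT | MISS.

OUTCOME = VC-HIT

  [0] addr=0x24 blk=9 s=1: MISS | VC []
  [1] addr=0x24 blk=9 s=1: L1-HIT | VC []
  [2] addr=0xe4 blk=57 s=1: MISS | VC [9]
  [3] addr=0xe6 blk=57 s=1: L1-HIT | VC [9]
  [4] addr=0xe7 blk=57 s=1: L1-HIT | VC [9]
  [5] addr=0x80 blk=32 s=0: MISS | VC [9]
  [6] addr=0x21 blk=8 s=0: MISS | VC [9, 32]
  [7] addr=0x23 blk=8 s=0: L1-HIT | VC [9, 32]
  [8] addr=0x23 blk=8 s=0: L1-HIT | VC [9, 32]
  [9] addr=0xe7 blk=57 s=1: L1-HIT | VC [9, 32]
  [10] addr=0x22 blk=8 s=0: L1-HIT | VC [9, 32]
  [11] addr=0x3b blk=14 s=6: MISS | VC [9, 32]
  [12] addr=0x59 blk=22 s=6: MISS | VC [9, 32, 14]
  [13] addr=0x39 blk=14 s=6: VC-HIT | VC [9, 32, 22]
  [14] addr=0x20 blk=8 s=0: L1-HIT | VC [9, 32, 22]
  [15] addr=0x41 blk=16 s=0: MISS | VC [9, 32, 22, 8]
  [16] addr=0x21 blk=8 s=0: VC-HIT | VC [9, 32, 22, 16]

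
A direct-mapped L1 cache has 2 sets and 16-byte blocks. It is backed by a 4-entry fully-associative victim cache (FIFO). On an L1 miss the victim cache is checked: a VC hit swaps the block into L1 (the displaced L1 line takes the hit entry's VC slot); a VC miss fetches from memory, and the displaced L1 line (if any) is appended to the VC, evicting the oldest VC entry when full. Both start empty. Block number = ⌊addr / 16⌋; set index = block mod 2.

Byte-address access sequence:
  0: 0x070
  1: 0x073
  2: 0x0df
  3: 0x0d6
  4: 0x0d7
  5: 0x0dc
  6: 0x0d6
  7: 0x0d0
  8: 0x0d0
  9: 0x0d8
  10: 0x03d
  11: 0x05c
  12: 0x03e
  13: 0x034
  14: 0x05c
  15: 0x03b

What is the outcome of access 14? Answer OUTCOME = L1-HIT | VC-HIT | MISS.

#0 0x70→b7/s1 MISS; vc=[]
#1 0x73→b7/s1 L1-HIT; vc=[]
#2 0xdf→b13/s1 MISS; vc=[7]
#3 0xd6→b13/s1 L1-HIT; vc=[7]
#4 0xd7→b13/s1 L1-HIT; vc=[7]
#5 0xdc→b13/s1 L1-HIT; vc=[7]
#6 0xd6→b13/s1 L1-HIT; vc=[7]
#7 0xd0→b13/s1 L1-HIT; vc=[7]
#8 0xd0→b13/s1 L1-HIT; vc=[7]
#9 0xd8→b13/s1 L1-HIT; vc=[7]
#10 0x3d→b3/s1 MISS; vc=[7,13]
#11 0x5c→b5/s1 MISS; vc=[7,13,3]
#12 0x3e→b3/s1 VC-HIT; vc=[7,13,5]
#13 0x34→b3/s1 L1-HIT; vc=[7,13,5]
#14 0x5c→b5/s1 VC-HIT; vc=[7,13,3]
#15 0x3b→b3/s1 VC-HIT; vc=[7,13,5]

OUTCOME = VC-HIT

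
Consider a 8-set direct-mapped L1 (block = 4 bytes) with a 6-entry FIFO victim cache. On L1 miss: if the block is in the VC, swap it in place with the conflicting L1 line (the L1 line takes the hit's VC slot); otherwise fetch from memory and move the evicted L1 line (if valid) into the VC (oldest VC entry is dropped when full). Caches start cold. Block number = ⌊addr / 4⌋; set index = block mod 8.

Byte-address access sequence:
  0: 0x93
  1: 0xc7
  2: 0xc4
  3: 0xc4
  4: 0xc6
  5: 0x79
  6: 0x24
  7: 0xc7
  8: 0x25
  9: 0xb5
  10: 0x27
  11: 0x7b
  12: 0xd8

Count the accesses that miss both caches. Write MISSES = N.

  [0] addr=0x93 blk=36 s=4: MISS | VC []
  [1] addr=0xc7 blk=49 s=1: MISS | VC []
  [2] addr=0xc4 blk=49 s=1: L1-HIT | VC []
  [3] addr=0xc4 blk=49 s=1: L1-HIT | VC []
  [4] addr=0xc6 blk=49 s=1: L1-HIT | VC []
  [5] addr=0x79 blk=30 s=6: MISS | VC []
  [6] addr=0x24 blk=9 s=1: MISS | VC [49]
  [7] addr=0xc7 blk=49 s=1: VC-HIT | VC [9]
  [8] addr=0x25 blk=9 s=1: VC-HIT | VC [49]
  [9] addr=0xb5 blk=45 s=5: MISS | VC [49]
  [10] addr=0x27 blk=9 s=1: L1-HIT | VC [49]
  [11] addr=0x7b blk=30 s=6: L1-HIT | VC [49]
  [12] addr=0xd8 blk=54 s=6: MISS | VC [49, 30]

MISSES = 6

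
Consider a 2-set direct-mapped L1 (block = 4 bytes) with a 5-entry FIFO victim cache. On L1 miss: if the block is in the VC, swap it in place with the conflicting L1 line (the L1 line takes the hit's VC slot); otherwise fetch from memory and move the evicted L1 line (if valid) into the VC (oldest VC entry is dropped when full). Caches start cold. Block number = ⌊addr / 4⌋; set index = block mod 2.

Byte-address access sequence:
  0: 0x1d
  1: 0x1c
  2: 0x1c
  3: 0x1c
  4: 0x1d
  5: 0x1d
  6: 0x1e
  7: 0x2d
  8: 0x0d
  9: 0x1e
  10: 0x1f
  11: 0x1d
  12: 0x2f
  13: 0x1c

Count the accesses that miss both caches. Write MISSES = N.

  [0] addr=0x1d blk=7 s=1: MISS | VC []
  [1] addr=0x1c blk=7 s=1: L1-HIT | VC []
  [2] addr=0x1c blk=7 s=1: L1-HIT | VC []
  [3] addr=0x1c blk=7 s=1: L1-HIT | VC []
  [4] addr=0x1d blk=7 s=1: L1-HIT | VC []
  [5] addr=0x1d blk=7 s=1: L1-HIT | VC []
  [6] addr=0x1e blk=7 s=1: L1-HIT | VC []
  [7] addr=0x2d blk=11 s=1: MISS | VC [7]
  [8] addr=0xd blk=3 s=1: MISS | VC [7, 11]
  [9] addr=0x1e blk=7 s=1: VC-HIT | VC [3, 11]
  [10] addr=0x1f blk=7 s=1: L1-HIT | VC [3, 11]
  [11] addr=0x1d blk=7 s=1: L1-HIT | VC [3, 11]
  [12] addr=0x2f blk=11 s=1: VC-HIT | VC [3, 7]
  [13] addr=0x1c blk=7 s=1: VC-HIT | VC [3, 11]

MISSES = 3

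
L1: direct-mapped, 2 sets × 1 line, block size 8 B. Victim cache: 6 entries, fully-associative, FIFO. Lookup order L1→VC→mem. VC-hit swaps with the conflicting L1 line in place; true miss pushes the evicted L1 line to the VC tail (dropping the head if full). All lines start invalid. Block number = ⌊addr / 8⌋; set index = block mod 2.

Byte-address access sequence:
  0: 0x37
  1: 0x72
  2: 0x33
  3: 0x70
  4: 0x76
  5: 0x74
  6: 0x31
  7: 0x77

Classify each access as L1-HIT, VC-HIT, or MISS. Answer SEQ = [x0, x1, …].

SEQ = [MISS, MISS, VC-HIT, VC-HIT, L1-HIT, L1-HIT, VC-HIT, VC-HIT]

#0 0x37→b6/s0 MISS; vc=[]
#1 0x72→b14/s0 MISS; vc=[6]
#2 0x33→b6/s0 VC-HIT; vc=[14]
#3 0x70→b14/s0 VC-HIT; vc=[6]
#4 0x76→b14/s0 L1-HIT; vc=[6]
#5 0x74→b14/s0 L1-HIT; vc=[6]
#6 0x31→b6/s0 VC-HIT; vc=[14]
#7 0x77→b14/s0 VC-HIT; vc=[6]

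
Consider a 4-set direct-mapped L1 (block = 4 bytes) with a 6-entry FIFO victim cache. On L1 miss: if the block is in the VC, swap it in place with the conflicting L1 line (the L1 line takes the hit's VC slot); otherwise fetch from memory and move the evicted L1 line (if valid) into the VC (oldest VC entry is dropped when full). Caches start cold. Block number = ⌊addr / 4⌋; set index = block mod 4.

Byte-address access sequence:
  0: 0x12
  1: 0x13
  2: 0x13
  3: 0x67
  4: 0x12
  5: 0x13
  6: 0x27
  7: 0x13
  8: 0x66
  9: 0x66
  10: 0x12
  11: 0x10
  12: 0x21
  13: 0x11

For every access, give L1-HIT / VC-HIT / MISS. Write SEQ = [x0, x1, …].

SEQ = [MISS, L1-HIT, L1-HIT, MISS, L1-HIT, L1-HIT, MISS, L1-HIT, VC-HIT, L1-HIT, L1-HIT, L1-HIT, MISS, VC-HIT]

#0 0x12→b4/s0 MISS; vc=[]
#1 0x13→b4/s0 L1-HIT; vc=[]
#2 0x13→b4/s0 L1-HIT; vc=[]
#3 0x67→b25/s1 MISS; vc=[]
#4 0x12→b4/s0 L1-HIT; vc=[]
#5 0x13→b4/s0 L1-HIT; vc=[]
#6 0x27→b9/s1 MISS; vc=[25]
#7 0x13→b4/s0 L1-HIT; vc=[25]
#8 0x66→b25/s1 VC-HIT; vc=[9]
#9 0x66→b25/s1 L1-HIT; vc=[9]
#10 0x12→b4/s0 L1-HIT; vc=[9]
#11 0x10→b4/s0 L1-HIT; vc=[9]
#12 0x21→b8/s0 MISS; vc=[9,4]
#13 0x11→b4/s0 VC-HIT; vc=[9,8]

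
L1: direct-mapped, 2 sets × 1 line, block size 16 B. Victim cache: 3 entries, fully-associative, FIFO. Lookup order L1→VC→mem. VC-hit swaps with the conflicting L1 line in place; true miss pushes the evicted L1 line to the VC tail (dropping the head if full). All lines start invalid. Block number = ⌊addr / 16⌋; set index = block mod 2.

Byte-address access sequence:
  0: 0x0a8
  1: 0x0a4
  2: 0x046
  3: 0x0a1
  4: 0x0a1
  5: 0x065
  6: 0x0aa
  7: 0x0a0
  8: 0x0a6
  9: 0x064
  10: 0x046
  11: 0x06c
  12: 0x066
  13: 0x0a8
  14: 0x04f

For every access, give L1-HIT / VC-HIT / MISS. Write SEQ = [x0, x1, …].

0: 0xa8 (blk 10, set 0) → MISS  vc=[]
1: 0xa4 (blk 10, set 0) → L1-HIT  vc=[]
2: 0x46 (blk 4, set 0) → MISS  vc=[10]
3: 0xa1 (blk 10, set 0) → VC-HIT  vc=[4]
4: 0xa1 (blk 10, set 0) → L1-HIT  vc=[4]
5: 0x65 (blk 6, set 0) → MISS  vc=[4, 10]
6: 0xaa (blk 10, set 0) → VC-HIT  vc=[4, 6]
7: 0xa0 (blk 10, set 0) → L1-HIT  vc=[4, 6]
8: 0xa6 (blk 10, set 0) → L1-HIT  vc=[4, 6]
9: 0x64 (blk 6, set 0) → VC-HIT  vc=[4, 10]
10: 0x46 (blk 4, set 0) → VC-HIT  vc=[6, 10]
11: 0x6c (blk 6, set 0) → VC-HIT  vc=[4, 10]
12: 0x66 (blk 6, set 0) → L1-HIT  vc=[4, 10]
13: 0xa8 (blk 10, set 0) → VC-HIT  vc=[4, 6]
14: 0x4f (blk 4, set 0) → VC-HIT  vc=[10, 6]

SEQ = [MISS, L1-HIT, MISS, VC-HIT, L1-HIT, MISS, VC-HIT, L1-HIT, L1-HIT, VC-HIT, VC-HIT, VC-HIT, L1-HIT, VC-HIT, VC-HIT]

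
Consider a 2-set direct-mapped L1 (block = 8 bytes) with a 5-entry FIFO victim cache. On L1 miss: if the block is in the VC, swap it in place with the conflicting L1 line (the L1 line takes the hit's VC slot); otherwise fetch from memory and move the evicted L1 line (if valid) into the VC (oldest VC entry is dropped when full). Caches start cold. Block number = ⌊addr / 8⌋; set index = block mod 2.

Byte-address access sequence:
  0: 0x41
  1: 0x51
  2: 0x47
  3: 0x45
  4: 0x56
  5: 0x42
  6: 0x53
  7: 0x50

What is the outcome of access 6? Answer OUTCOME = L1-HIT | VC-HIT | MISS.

OUTCOME = VC-HIT

  [0] addr=0x41 blk=8 s=0: MISS | VC []
  [1] addr=0x51 blk=10 s=0: MISS | VC [8]
  [2] addr=0x47 blk=8 s=0: VC-HIT | VC [10]
  [3] addr=0x45 blk=8 s=0: L1-HIT | VC [10]
  [4] addr=0x56 blk=10 s=0: VC-HIT | VC [8]
  [5] addr=0x42 blk=8 s=0: VC-HIT | VC [10]
  [6] addr=0x53 blk=10 s=0: VC-HIT | VC [8]
  [7] addr=0x50 blk=10 s=0: L1-HIT | VC [8]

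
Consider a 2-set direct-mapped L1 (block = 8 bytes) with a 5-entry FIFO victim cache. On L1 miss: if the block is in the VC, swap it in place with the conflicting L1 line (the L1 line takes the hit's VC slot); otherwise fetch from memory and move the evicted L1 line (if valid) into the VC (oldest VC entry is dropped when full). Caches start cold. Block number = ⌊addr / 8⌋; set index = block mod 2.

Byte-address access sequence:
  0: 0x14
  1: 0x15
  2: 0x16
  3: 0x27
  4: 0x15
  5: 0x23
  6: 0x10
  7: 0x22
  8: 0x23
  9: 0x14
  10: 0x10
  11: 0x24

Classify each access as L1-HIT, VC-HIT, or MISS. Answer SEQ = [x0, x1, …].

SEQ = [MISS, L1-HIT, L1-HIT, MISS, VC-HIT, VC-HIT, VC-HIT, VC-HIT, L1-HIT, VC-HIT, L1-HIT, VC-HIT]

#0 0x14→b2/s0 MISS; vc=[]
#1 0x15→b2/s0 L1-HIT; vc=[]
#2 0x16→b2/s0 L1-HIT; vc=[]
#3 0x27→b4/s0 MISS; vc=[2]
#4 0x15→b2/s0 VC-HIT; vc=[4]
#5 0x23→b4/s0 VC-HIT; vc=[2]
#6 0x10→b2/s0 VC-HIT; vc=[4]
#7 0x22→b4/s0 VC-HIT; vc=[2]
#8 0x23→b4/s0 L1-HIT; vc=[2]
#9 0x14→b2/s0 VC-HIT; vc=[4]
#10 0x10→b2/s0 L1-HIT; vc=[4]
#11 0x24→b4/s0 VC-HIT; vc=[2]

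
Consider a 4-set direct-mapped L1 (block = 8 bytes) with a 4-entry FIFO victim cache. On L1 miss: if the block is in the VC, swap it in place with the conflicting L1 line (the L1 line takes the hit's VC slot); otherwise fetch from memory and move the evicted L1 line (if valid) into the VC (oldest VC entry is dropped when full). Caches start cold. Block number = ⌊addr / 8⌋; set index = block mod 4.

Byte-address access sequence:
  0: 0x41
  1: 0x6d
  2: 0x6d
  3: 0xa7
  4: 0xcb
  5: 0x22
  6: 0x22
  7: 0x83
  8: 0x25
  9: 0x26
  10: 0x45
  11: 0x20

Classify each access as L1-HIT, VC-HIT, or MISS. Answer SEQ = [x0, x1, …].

SEQ = [MISS, MISS, L1-HIT, MISS, MISS, MISS, L1-HIT, MISS, VC-HIT, L1-HIT, VC-HIT, VC-HIT]

  [0] addr=0x41 blk=8 s=0: MISS | VC []
  [1] addr=0x6d blk=13 s=1: MISS | VC []
  [2] addr=0x6d blk=13 s=1: L1-HIT | VC []
  [3] addr=0xa7 blk=20 s=0: MISS | VC [8]
  [4] addr=0xcb blk=25 s=1: MISS | VC [8, 13]
  [5] addr=0x22 blk=4 s=0: MISS | VC [8, 13, 20]
  [6] addr=0x22 blk=4 s=0: L1-HIT | VC [8, 13, 20]
  [7] addr=0x83 blk=16 s=0: MISS | VC [8, 13, 20, 4]
  [8] addr=0x25 blk=4 s=0: VC-HIT | VC [8, 13, 20, 16]
  [9] addr=0x26 blk=4 s=0: L1-HIT | VC [8, 13, 20, 16]
  [10] addr=0x45 blk=8 s=0: VC-HIT | VC [4, 13, 20, 16]
  [11] addr=0x20 blk=4 s=0: VC-HIT | VC [8, 13, 20, 16]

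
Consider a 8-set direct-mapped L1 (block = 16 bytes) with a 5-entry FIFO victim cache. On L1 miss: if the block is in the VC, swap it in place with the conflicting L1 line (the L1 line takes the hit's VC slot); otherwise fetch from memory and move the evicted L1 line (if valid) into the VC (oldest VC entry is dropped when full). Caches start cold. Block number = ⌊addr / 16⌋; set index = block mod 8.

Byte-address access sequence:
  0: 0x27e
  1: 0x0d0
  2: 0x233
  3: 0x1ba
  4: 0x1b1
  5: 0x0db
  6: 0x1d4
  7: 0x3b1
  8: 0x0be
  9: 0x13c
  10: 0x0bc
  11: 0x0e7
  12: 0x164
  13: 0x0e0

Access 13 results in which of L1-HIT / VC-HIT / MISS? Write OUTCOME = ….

OUTCOME = VC-HIT

#0 0x27e→b39/s7 MISS; vc=[]
#1 0xd0→b13/s5 MISS; vc=[]
#2 0x233→b35/s3 MISS; vc=[]
#3 0x1ba→b27/s3 MISS; vc=[35]
#4 0x1b1→b27/s3 L1-HIT; vc=[35]
#5 0xdb→b13/s5 L1-HIT; vc=[35]
#6 0x1d4→b29/s5 MISS; vc=[35,13]
#7 0x3b1→b59/s3 MISS; vc=[35,13,27]
#8 0xbe→b11/s3 MISS; vc=[35,13,27,59]
#9 0x13c→b19/s3 MISS; vc=[35,13,27,59,11]
#10 0xbc→b11/s3 VC-HIT; vc=[35,13,27,59,19]
#11 0xe7→b14/s6 MISS; vc=[35,13,27,59,19]
#12 0x164→b22/s6 MISS; vc=[13,27,59,19,14]
#13 0xe0→b14/s6 VC-HIT; vc=[13,27,59,19,22]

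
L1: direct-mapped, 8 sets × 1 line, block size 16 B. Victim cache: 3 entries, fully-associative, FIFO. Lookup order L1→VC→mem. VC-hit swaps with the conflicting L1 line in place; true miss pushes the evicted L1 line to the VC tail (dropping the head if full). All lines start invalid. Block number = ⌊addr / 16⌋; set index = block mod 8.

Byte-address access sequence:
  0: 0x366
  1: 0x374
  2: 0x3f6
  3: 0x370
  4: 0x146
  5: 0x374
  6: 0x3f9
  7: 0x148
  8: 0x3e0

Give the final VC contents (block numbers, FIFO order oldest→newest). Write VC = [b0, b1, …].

VC = [55, 54]

  [0] addr=0x366 blk=54 s=6: MISS | VC []
  [1] addr=0x374 blk=55 s=7: MISS | VC []
  [2] addr=0x3f6 blk=63 s=7: MISS | VC [55]
  [3] addr=0x370 blk=55 s=7: VC-HIT | VC [63]
  [4] addr=0x146 blk=20 s=4: MISS | VC [63]
  [5] addr=0x374 blk=55 s=7: L1-HIT | VC [63]
  [6] addr=0x3f9 blk=63 s=7: VC-HIT | VC [55]
  [7] addr=0x148 blk=20 s=4: L1-HIT | VC [55]
  [8] addr=0x3e0 blk=62 s=6: MISS | VC [55, 54]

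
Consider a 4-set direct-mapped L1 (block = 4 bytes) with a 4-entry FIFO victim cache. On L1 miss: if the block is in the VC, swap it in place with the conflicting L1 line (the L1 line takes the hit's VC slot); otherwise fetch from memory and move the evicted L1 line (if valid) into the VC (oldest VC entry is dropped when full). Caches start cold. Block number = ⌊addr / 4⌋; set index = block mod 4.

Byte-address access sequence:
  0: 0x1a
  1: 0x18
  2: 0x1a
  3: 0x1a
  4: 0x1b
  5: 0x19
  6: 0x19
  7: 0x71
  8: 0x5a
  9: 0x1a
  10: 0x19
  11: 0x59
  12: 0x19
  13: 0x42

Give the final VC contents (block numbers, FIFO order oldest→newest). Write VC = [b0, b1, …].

VC = [22, 28]

#0 0x1a→b6/s2 MISS; vc=[]
#1 0x18→b6/s2 L1-HIT; vc=[]
#2 0x1a→b6/s2 L1-HIT; vc=[]
#3 0x1a→b6/s2 L1-HIT; vc=[]
#4 0x1b→b6/s2 L1-HIT; vc=[]
#5 0x19→b6/s2 L1-HIT; vc=[]
#6 0x19→b6/s2 L1-HIT; vc=[]
#7 0x71→b28/s0 MISS; vc=[]
#8 0x5a→b22/s2 MISS; vc=[6]
#9 0x1a→b6/s2 VC-HIT; vc=[22]
#10 0x19→b6/s2 L1-HIT; vc=[22]
#11 0x59→b22/s2 VC-HIT; vc=[6]
#12 0x19→b6/s2 VC-HIT; vc=[22]
#13 0x42→b16/s0 MISS; vc=[22,28]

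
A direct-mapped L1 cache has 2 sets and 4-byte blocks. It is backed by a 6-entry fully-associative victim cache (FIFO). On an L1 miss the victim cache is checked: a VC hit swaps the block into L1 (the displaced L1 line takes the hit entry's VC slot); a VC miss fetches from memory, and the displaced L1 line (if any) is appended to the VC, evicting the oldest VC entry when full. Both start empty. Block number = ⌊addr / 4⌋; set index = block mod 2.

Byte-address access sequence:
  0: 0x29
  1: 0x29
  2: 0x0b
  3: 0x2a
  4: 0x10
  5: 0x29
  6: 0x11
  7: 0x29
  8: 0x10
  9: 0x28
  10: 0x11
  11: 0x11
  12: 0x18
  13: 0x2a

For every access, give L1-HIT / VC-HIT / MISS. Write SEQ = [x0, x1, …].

0: 0x29 (blk 10, set 0) → MISS  vc=[]
1: 0x29 (blk 10, set 0) → L1-HIT  vc=[]
2: 0xb (blk 2, set 0) → MISS  vc=[10]
3: 0x2a (blk 10, set 0) → VC-HIT  vc=[2]
4: 0x10 (blk 4, set 0) → MISS  vc=[2, 10]
5: 0x29 (blk 10, set 0) → VC-HIT  vc=[2, 4]
6: 0x11 (blk 4, set 0) → VC-HIT  vc=[2, 10]
7: 0x29 (blk 10, set 0) → VC-HIT  vc=[2, 4]
8: 0x10 (blk 4, set 0) → VC-HIT  vc=[2, 10]
9: 0x28 (blk 10, set 0) → VC-HIT  vc=[2, 4]
10: 0x11 (blk 4, set 0) → VC-HIT  vc=[2, 10]
11: 0x11 (blk 4, set 0) → L1-HIT  vc=[2, 10]
12: 0x18 (blk 6, set 0) → MISS  vc=[2, 10, 4]
13: 0x2a (blk 10, set 0) → VC-HIT  vc=[2, 6, 4]

SEQ = [MISS, L1-HIT, MISS, VC-HIT, MISS, VC-HIT, VC-HIT, VC-HIT, VC-HIT, VC-HIT, VC-HIT, L1-HIT, MISS, VC-HIT]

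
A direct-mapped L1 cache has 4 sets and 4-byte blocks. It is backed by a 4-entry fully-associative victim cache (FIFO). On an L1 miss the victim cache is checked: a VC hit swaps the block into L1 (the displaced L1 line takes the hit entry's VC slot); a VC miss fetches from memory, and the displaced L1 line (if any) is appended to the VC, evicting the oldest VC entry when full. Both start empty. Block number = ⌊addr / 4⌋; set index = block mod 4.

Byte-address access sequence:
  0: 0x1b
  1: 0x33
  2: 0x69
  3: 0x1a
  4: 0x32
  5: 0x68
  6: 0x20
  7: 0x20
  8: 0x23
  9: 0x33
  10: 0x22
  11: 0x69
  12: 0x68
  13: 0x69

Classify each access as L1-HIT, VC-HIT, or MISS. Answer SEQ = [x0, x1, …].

SEQ = [MISS, MISS, MISS, VC-HIT, L1-HIT, VC-HIT, MISS, L1-HIT, L1-HIT, VC-HIT, VC-HIT, L1-HIT, L1-HIT, L1-HIT]

  [0] addr=0x1b blk=6 s=2: MISS | VC []
  [1] addr=0x33 blk=12 s=0: MISS | VC []
  [2] addr=0x69 blk=26 s=2: MISS | VC [6]
  [3] addr=0x1a blk=6 s=2: VC-HIT | VC [26]
  [4] addr=0x32 blk=12 s=0: L1-HIT | VC [26]
  [5] addr=0x68 blk=26 s=2: VC-HIT | VC [6]
  [6] addr=0x20 blk=8 s=0: MISS | VC [6, 12]
  [7] addr=0x20 blk=8 s=0: L1-HIT | VC [6, 12]
  [8] addr=0x23 blk=8 s=0: L1-HIT | VC [6, 12]
  [9] addr=0x33 blk=12 s=0: VC-HIT | VC [6, 8]
  [10] addr=0x22 blk=8 s=0: VC-HIT | VC [6, 12]
  [11] addr=0x69 blk=26 s=2: L1-HIT | VC [6, 12]
  [12] addr=0x68 blk=26 s=2: L1-HIT | VC [6, 12]
  [13] addr=0x69 blk=26 s=2: L1-HIT | VC [6, 12]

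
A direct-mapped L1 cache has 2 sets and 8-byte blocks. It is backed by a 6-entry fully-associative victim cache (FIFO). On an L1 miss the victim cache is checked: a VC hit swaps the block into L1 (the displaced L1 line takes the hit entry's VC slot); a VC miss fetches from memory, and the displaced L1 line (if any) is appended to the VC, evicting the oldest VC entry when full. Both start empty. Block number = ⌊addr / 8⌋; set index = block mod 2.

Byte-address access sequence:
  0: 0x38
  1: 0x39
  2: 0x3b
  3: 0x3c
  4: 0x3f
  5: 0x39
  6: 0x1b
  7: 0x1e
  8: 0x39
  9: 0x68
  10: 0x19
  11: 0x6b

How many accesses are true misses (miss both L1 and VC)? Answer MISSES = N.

0: 0x38 (blk 7, set 1) → MISS  vc=[]
1: 0x39 (blk 7, set 1) → L1-HIT  vc=[]
2: 0x3b (blk 7, set 1) → L1-HIT  vc=[]
3: 0x3c (blk 7, set 1) → L1-HIT  vc=[]
4: 0x3f (blk 7, set 1) → L1-HIT  vc=[]
5: 0x39 (blk 7, set 1) → L1-HIT  vc=[]
6: 0x1b (blk 3, set 1) → MISS  vc=[7]
7: 0x1e (blk 3, set 1) → L1-HIT  vc=[7]
8: 0x39 (blk 7, set 1) → VC-HIT  vc=[3]
9: 0x68 (blk 13, set 1) → MISS  vc=[3, 7]
10: 0x19 (blk 3, set 1) → VC-HIT  vc=[13, 7]
11: 0x6b (blk 13, set 1) → VC-HIT  vc=[3, 7]

MISSES = 3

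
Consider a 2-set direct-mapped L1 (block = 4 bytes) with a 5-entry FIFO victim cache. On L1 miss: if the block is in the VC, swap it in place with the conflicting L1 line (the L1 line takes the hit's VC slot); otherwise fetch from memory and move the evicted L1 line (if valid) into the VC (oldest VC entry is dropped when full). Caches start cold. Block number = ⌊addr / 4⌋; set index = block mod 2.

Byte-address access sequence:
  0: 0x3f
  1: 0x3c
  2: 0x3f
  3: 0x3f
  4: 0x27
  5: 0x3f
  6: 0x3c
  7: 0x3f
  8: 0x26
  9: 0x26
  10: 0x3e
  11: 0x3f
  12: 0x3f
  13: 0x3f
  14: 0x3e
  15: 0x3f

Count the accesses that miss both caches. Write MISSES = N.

MISSES = 2

0: 0x3f (blk 15, set 1) → MISS  vc=[]
1: 0x3c (blk 15, set 1) → L1-HIT  vc=[]
2: 0x3f (blk 15, set 1) → L1-HIT  vc=[]
3: 0x3f (blk 15, set 1) → L1-HIT  vc=[]
4: 0x27 (blk 9, set 1) → MISS  vc=[15]
5: 0x3f (blk 15, set 1) → VC-HIT  vc=[9]
6: 0x3c (blk 15, set 1) → L1-HIT  vc=[9]
7: 0x3f (blk 15, set 1) → L1-HIT  vc=[9]
8: 0x26 (blk 9, set 1) → VC-HIT  vc=[15]
9: 0x26 (blk 9, set 1) → L1-HIT  vc=[15]
10: 0x3e (blk 15, set 1) → VC-HIT  vc=[9]
11: 0x3f (blk 15, set 1) → L1-HIT  vc=[9]
12: 0x3f (blk 15, set 1) → L1-HIT  vc=[9]
13: 0x3f (blk 15, set 1) → L1-HIT  vc=[9]
14: 0x3e (blk 15, set 1) → L1-HIT  vc=[9]
15: 0x3f (blk 15, set 1) → L1-HIT  vc=[9]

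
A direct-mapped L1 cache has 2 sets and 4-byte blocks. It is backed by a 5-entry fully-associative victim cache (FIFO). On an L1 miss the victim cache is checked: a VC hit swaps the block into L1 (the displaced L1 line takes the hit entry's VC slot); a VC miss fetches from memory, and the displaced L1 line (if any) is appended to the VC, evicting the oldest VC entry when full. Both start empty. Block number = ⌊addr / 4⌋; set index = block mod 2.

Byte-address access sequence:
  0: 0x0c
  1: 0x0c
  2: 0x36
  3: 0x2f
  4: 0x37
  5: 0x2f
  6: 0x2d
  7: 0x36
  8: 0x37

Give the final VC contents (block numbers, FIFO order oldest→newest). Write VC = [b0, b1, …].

  [0] addr=0xc blk=3 s=1: MISS | VC []
  [1] addr=0xc blk=3 s=1: L1-HIT | VC []
  [2] addr=0x36 blk=13 s=1: MISS | VC [3]
  [3] addr=0x2f blk=11 s=1: MISS | VC [3, 13]
  [4] addr=0x37 blk=13 s=1: VC-HIT | VC [3, 11]
  [5] addr=0x2f blk=11 s=1: VC-HIT | VC [3, 13]
  [6] addr=0x2d blk=11 s=1: L1-HIT | VC [3, 13]
  [7] addr=0x36 blk=13 s=1: VC-HIT | VC [3, 11]
  [8] addr=0x37 blk=13 s=1: L1-HIT | VC [3, 11]

VC = [3, 11]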